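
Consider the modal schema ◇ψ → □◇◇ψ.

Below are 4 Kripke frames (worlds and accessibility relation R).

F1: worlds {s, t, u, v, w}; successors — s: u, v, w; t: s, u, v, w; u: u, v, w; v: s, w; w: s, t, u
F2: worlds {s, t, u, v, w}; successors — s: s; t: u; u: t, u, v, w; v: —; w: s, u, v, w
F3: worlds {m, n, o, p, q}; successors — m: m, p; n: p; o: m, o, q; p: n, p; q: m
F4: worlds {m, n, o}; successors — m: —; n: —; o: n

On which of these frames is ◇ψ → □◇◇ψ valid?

The schema corresponds to a generalized confluence (Geach) condition: ∀x ∀y ∀z ((xRy ∧ xRz) → ∃w (y = w ∧ zR²w)).
F1: satisfies the condition.
F2: fails — uRt, uRv but no w* with t=w* and vR²w*.
F3: fails — mRm, mRp but no w with m=w and pR²w.
F4: fails — oRn, oRn but no w with n=w and nR²w.

F1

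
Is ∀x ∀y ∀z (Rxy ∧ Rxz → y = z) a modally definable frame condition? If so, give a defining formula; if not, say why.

Definable; ◇p → □p defines it

Yes: it is partial functionality, defined by the CD schema ◇p → □p.
Suppose ◇p→□p is valid. Take Rxy, Rxz and set V(p)={y}. Then ◇p at x, so □p at x, so p at z, i.e. z=y.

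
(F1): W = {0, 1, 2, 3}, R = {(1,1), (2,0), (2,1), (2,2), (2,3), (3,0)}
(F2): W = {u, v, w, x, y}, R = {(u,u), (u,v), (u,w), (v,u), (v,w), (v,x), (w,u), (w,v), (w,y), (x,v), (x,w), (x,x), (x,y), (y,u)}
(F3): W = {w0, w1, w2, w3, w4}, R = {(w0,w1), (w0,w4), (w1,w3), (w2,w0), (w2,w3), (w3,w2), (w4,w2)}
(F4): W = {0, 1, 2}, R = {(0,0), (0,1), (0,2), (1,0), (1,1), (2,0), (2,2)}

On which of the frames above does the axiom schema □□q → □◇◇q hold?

The schema corresponds to a generalized confluence (Geach) condition: ∀x ∀z (xRz → ∃w (xR²w ∧ zR²w)).
(F1): fails — 2R0 but no w with 2R²w and 0R²w.
(F2): ✓.
(F3): fails — w1Rw3 but no w with w1R²w and w3R²w.
(F4): ✓.

(F2), (F4)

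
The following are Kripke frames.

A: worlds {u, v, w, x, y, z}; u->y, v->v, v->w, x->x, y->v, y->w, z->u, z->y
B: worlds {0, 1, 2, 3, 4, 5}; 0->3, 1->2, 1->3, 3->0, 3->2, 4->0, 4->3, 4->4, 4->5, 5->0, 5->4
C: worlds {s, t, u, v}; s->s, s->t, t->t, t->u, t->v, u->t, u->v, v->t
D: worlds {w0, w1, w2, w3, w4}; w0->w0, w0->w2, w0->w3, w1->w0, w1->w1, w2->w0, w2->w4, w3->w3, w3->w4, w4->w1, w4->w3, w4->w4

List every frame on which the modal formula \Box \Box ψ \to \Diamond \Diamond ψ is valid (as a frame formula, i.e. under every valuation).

The schema corresponds to a generalized confluence (Geach) condition: \forall x \exists w (x R^2 w \wedge x R^2 w).
A: fails — at w but no t with wR²t and wR²t.
B: fails — at 2 but no w with 2R²w and 2R²w.
C: satisfies the condition.
D: satisfies the condition.

C, D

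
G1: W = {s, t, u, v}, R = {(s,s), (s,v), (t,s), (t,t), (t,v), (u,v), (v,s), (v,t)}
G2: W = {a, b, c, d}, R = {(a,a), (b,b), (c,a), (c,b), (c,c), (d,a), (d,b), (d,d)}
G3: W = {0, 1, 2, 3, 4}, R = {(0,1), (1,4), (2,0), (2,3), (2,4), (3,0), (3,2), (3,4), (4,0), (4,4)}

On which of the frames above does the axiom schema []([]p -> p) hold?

G2

Frame correspondent (Sahlqvist): forall x forall y (Rxy -> Ryy) — i.e. shift-reflexivity.
G1: fails — Ruv but not Rvv.
G2: holds.
G3: fails — R32 but not R22.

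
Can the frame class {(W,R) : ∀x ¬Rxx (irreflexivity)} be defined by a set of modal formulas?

Not modally definable

Any modally definable frame class is closed under surjective bounded morphisms.
The 4-cycle (worlds a,b,c,d with a→b→c→d→a) is irreflexive, and the map sending every world to a single reflexive point • is a surjective bounded morphism (forth: every edge maps to (•,•); back: every world has a successor). So any modal formula valid on the 4-cycle is also valid on the reflexive point, which is not irreflexive.
So the class is not modally definable.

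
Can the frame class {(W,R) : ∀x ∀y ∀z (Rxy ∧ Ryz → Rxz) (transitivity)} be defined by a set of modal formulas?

This is a Sahlqvist condition; the 4 axiom □r → □□r defines it.

Yes, by □r → □□r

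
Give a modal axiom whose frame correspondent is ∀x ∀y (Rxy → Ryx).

A defining formula is s → □◇s (the B axiom).
Suppose s→□◇s is valid. Take Rxy and set V(s)={x}. Then s at x, so □◇s at x, so ◇s at y, so some z with Ryz has s; z=x, i.e. Ryx.

s → □◇s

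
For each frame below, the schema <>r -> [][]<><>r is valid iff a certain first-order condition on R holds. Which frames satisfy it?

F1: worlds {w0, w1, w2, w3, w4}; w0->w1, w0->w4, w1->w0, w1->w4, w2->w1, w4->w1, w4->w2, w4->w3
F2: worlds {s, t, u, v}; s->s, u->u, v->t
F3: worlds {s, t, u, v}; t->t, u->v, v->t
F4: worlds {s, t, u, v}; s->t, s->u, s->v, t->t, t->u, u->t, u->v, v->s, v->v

The schema corresponds to a generalized confluence (Geach) condition: forall x forall y forall z ((xRy & x R^2 z) -> exists w (y = w & z R^2 w)).
F1: fails — w0Rw1, w0R²w2 but no w with w1=w and w2R²w.
F2: ✓.
F3: fails — uRv, uR²t but no w with v=w and tR²w.
F4: fails — vRs, vR²t but no w with s=w and tR²w.
Valid on: F2.

F2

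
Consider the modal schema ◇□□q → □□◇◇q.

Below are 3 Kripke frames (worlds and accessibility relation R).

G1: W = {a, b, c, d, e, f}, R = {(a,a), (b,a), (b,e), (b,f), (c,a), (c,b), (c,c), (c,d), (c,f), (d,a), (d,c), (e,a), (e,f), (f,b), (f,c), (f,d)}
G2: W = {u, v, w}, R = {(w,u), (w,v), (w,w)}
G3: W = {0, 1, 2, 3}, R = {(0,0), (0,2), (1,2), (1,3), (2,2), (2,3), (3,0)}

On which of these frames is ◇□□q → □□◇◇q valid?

G1, G3

This is the axiom for a generalized confluence (Geach) condition; its first-order frame correspondent is ∀x ∀y ∀z ((xRy ∧ xR²z) → ∃w (yR²w ∧ zR²w)).
G1: condition met.
G2: fails — wRu, wR²u but no t with uR²t and uR²t.
G3: condition met.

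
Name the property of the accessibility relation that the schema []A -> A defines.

This schema is the T axiom.
It corresponds to reflexivity: forall x Rxx.

Reflexivity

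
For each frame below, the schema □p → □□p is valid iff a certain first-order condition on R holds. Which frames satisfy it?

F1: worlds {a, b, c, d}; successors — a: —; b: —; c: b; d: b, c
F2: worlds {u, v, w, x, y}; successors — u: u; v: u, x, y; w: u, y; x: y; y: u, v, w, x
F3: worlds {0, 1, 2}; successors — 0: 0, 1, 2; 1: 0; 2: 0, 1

Frame correspondent (Sahlqvist): ∀x ∀y ∀z (Rxy ∧ Ryz → Rxz) — i.e. transitivity.
F1: condition met.
F2: fails — Ryx and Rxy but not Ryy.
F3: fails — R10 and R02 but not R12.
Valid on: F1.

F1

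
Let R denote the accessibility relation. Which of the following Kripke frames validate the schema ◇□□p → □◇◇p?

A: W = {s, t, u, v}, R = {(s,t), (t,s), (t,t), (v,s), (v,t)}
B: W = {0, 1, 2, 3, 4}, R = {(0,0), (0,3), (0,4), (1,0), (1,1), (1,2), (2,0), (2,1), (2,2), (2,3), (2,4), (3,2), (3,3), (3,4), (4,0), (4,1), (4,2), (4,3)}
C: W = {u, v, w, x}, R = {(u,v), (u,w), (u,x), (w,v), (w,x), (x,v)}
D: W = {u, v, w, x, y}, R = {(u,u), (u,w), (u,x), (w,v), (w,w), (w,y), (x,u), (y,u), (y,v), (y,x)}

This is the axiom for a generalized confluence (Geach) condition; its first-order frame correspondent is ∀x ∀y ∀z ((xRy ∧ xRz) → ∃w (yR²w ∧ zR²w)).
A: satisfies the condition.
B: satisfies the condition.
C: fails — uRv, uRv but no t with vR²t and vR²t.
D: fails — wRv, wRv but no t with vR²t and vR²t.

A, B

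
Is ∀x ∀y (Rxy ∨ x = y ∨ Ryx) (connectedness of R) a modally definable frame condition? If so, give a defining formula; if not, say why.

Any modally definable frame class is closed under disjoint unions.
Take 3 disjoint single-world reflexive frames: each is trivially connected, but their disjoint union has 3 worlds with no edge between distinct components, so it is not connected.
So no modal formula (or set of formulas) defines exactly the connected frames.

Not modally definable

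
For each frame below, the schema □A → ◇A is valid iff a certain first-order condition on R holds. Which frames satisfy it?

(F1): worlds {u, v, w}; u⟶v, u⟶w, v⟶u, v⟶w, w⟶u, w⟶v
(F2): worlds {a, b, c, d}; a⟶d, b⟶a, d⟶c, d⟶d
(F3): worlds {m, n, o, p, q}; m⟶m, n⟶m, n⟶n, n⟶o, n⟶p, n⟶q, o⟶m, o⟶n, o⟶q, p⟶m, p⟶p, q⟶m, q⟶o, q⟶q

(F1), (F3)

The schema corresponds to seriality: ∀x ∃y Rxy.
(F1): condition met.
(F2): fails — world c has no successor.
(F3): condition met.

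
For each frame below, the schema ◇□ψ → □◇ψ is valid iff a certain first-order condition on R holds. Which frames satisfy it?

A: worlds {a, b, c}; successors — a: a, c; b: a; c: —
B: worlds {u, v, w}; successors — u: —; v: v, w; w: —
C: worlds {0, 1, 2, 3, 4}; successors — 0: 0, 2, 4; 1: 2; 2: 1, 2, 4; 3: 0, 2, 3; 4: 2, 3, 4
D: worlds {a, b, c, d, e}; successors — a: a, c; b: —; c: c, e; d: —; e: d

C

This is the axiom for convergence; its first-order frame correspondent is ∀x ∀y ∀z (Rxy ∧ Rxz → ∃w (Ryw ∧ Rzw)).
A: fails — Raa and Rac but a and c have no common successor.
B: fails — Rvv and Rvw but v and w have no common successor.
C: holds.
D: fails — Rcc and Rce but c and e have no common successor.
Valid on: C.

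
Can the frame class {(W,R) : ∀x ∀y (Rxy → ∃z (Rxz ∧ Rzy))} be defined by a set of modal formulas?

Yes, by □□r → □r

The condition is density. A defining modal formula is □□r → □r.
Suppose □□r→□r is valid. Take Rxy and set V(r)={w : xR²w}. Then □□r at x, so □r at x, so r at y, i.e. ∃z(Rxz∧Rzy).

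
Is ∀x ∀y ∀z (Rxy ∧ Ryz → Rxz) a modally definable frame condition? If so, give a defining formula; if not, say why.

The condition is transitivity. A defining modal formula is □p → □□p.
Suppose □p→□□p is valid. Take Rxy, Ryz and set V(p)={w : Rxw}. Then □p at x, so □□p at x, so □p at y, so p at z, i.e. Rxz.

Yes — defined by □p → □□p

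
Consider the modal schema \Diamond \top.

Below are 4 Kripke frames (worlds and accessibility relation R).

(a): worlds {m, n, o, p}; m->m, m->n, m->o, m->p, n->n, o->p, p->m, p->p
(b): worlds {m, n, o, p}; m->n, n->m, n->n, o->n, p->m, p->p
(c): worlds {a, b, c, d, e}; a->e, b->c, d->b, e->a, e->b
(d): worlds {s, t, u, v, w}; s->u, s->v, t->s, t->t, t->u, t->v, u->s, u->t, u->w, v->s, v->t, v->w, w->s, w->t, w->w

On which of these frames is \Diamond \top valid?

(a), (b), (d)

This is the axiom for seriality; its first-order frame correspondent is \forall x \exists y Rxy.
(a): condition met.
(b): condition met.
(c): fails — world c has no successor.
(d): condition met.
Valid on: (a), (b), (d).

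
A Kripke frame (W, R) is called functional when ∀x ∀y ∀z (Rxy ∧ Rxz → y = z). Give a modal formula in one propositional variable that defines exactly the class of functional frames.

◇q → □q

The condition is partial functionality. The CD schema ◇q → □q defines it.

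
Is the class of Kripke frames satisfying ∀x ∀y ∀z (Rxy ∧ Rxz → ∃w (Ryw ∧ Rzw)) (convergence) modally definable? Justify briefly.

Yes — defined by ◇□p → □◇p

Yes: it is convergence, defined by the .2 schema ◇□p → □◇p.
Suppose ◇□p→□◇p is valid. Take Rxy, Rxz and set V(p)={w : Ryw}. Then □p at y so ◇□p at x, so □◇p at x, so ◇p at z, giving w with Rzw and Ryw.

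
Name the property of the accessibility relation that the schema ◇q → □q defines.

Suppose ◇q→□q is valid. Take Rxy, Rxz and set V(q)={y}. Then ◇q at x, so □q at x, so q at z, i.e. z=y.
Conversely, on a frame with partial functionality the schema holds at every world under every valuation.
Frame condition: ∀x ∀y ∀z (Rxy ∧ Rxz → y = z).

partial functionality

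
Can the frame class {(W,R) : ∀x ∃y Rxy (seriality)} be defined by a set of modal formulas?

This is a Sahlqvist condition; the D axiom □q → ◇q defines it.
Suppose □q→◇q is valid. At any x set V(q)=W. Then □q at x, so ◇q at x, so x has a successor.

Yes, by □q → ◇q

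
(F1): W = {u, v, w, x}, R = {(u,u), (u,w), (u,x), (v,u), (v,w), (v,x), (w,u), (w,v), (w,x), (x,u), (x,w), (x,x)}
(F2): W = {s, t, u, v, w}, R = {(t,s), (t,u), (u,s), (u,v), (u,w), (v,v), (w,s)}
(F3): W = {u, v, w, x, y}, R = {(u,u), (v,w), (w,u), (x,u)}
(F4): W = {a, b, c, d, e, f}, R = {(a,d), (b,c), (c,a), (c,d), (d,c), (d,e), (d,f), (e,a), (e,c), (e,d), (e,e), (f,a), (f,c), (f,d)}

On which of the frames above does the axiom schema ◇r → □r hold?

(F3)

Frame correspondent (Sahlqvist): ∀x ∀y ∀z (Rxy ∧ Rxz → y = z) — i.e. partial functionality.
(F1): fails — u sees both u and w.
(F2): fails — t sees both s and u.
(F3): ✓.
(F4): fails — c sees both a and d.
Valid on: (F3).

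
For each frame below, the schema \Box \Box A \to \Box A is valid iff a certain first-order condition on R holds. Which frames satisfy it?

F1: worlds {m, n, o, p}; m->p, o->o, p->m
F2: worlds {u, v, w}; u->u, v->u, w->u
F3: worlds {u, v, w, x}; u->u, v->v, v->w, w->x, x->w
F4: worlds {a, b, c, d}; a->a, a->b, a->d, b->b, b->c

This is the axiom for density; its first-order frame correspondent is \forall x \forall y (Rxy \to \exists z (Rxz \wedge Rzy)).
F1: fails — Rpm but no z with Rpz and Rzm.
F2: condition met.
F3: fails — Rxw but no z with Rxz and Rzw.
F4: condition met.
Valid on: F2, F4.

F2, F4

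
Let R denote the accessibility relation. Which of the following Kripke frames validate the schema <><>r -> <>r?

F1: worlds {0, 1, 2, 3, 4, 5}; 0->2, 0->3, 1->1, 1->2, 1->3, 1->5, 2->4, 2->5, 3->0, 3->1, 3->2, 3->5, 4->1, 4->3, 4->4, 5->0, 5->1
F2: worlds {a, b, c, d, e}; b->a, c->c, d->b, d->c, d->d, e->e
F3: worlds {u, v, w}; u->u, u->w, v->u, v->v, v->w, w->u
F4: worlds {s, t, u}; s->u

F4

Frame correspondent (Sahlqvist): forall x forall y forall z (Rxy & Ryz -> Rxz) — i.e. transitivity.
F1: fails — R32 and R24 but not R34.
F2: fails — Rdb and Rba but not Rda.
F3: fails — Rwu and Ruw but not Rww.
F4: satisfies the condition.
Valid on: F4.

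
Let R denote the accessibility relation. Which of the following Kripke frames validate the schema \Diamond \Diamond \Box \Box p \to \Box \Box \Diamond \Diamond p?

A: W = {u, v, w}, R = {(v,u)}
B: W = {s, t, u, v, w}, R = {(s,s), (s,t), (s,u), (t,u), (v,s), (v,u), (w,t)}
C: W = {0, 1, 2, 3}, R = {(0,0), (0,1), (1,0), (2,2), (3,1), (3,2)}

Frame correspondent (Sahlqvist): \forall x \forall y \forall z ((x R^2 y \wedge x R^2 z) \to \exists w (y R^2 w \wedge z R^2 w)) — i.e. a generalized confluence (Geach) condition.
A: condition met.
B: fails — sR²s, sR²t but no w* with sR²w* and tR²w*.
C: fails — 3R²0, 3R²2 but no w with 0R²w and 2R²w.
Valid on: A.

A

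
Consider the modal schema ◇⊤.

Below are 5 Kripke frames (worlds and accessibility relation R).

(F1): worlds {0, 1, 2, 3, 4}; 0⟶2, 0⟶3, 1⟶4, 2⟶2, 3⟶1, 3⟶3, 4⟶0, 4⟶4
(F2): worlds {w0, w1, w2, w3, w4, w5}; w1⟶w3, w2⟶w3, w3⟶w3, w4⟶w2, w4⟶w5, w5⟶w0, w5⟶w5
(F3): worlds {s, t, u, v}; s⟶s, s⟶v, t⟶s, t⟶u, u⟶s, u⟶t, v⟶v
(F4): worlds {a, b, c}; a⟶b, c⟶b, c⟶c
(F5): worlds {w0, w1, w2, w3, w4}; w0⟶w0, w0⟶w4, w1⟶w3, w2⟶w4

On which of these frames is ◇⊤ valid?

This is the axiom for seriality; its first-order frame correspondent is ∀x ∃y Rxy.
(F1): condition met.
(F2): fails — world w0 has no successor.
(F3): condition met.
(F4): fails — world b has no successor.
(F5): fails — world w3 has no successor.
Valid on: (F1), (F3).

(F1), (F3)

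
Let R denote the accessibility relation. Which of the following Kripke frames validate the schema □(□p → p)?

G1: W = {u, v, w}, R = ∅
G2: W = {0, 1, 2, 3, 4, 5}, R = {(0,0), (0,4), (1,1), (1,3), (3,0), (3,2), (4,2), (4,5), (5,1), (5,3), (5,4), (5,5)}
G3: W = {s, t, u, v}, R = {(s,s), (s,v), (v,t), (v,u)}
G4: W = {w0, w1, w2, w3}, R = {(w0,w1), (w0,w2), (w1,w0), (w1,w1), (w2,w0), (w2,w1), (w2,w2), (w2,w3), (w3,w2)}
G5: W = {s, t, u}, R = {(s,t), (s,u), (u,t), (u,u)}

The schema corresponds to shift-reflexivity: ∀x ∀y (Rxy → Ryy).
G1: satisfies the condition.
G2: fails — R32 but not R22.
G3: fails — Rsv but not Rvv.
G4: fails — Rw1w0 but not Rw0w0.
G5: fails — Rut but not Rtt.

G1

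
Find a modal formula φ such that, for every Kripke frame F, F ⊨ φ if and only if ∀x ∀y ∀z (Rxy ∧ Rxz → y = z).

◇p → □p

A defining formula is ◇p → □p (the CD axiom).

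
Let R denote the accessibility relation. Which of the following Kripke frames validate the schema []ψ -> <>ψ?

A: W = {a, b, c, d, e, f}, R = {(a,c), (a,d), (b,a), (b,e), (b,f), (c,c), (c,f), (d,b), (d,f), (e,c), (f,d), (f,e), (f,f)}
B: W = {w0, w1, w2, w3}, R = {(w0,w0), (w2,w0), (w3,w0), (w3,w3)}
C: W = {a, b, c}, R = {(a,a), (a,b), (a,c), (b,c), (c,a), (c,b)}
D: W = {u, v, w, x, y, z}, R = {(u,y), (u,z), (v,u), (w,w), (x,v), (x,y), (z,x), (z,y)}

A, C

Frame correspondent (Sahlqvist): forall x exists y Rxy — i.e. seriality.
A: ✓.
B: fails — world w1 has no successor.
C: ✓.
D: fails — world y has no successor.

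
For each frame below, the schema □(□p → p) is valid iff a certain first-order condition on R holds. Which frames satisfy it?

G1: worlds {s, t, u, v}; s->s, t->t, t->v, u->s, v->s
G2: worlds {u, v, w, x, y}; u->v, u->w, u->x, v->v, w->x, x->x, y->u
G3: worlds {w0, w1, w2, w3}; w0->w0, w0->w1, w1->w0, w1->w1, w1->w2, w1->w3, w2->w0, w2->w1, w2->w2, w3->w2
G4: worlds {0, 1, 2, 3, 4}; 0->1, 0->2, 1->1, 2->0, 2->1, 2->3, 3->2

This is the axiom for shift-reflexivity; its first-order frame correspondent is ∀x ∀y (Rxy → Ryy).
G1: fails — Rtv but not Rvv.
G2: fails — Ruw but not Rww.
G3: fails — Rw1w3 but not Rw3w3.
G4: fails — R32 but not R22.
Valid on no frame.

none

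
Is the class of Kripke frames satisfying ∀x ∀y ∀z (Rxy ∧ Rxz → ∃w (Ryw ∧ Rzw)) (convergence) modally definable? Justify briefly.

The condition is convergence. A defining modal formula is ◇□q → □◇q.

Yes, by ◇□q → □◇q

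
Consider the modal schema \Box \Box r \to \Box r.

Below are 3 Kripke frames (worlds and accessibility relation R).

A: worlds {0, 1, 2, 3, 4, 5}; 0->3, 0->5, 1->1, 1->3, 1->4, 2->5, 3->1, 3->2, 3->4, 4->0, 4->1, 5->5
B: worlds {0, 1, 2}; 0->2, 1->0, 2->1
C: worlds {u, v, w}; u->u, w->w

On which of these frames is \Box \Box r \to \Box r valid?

The schema corresponds to density: \forall x \forall y (Rxy \to \exists z (Rxz \wedge Rzy)).
A: fails — R32 but no z with R3z and Rz2.
B: fails — R10 but no z with R1z and Rz0.
C: holds.

C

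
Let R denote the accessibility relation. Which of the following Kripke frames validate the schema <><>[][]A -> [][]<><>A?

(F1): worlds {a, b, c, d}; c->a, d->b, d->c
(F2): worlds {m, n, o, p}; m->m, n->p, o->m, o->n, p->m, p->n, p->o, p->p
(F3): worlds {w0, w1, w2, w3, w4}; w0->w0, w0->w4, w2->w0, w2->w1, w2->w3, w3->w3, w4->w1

Frame correspondent (Sahlqvist): forall x forall y forall z ((x R^2 y & x R^2 z) -> exists w (y R^2 w & z R^2 w)) — i.e. a generalized confluence (Geach) condition.
(F1): fails — dR²a, dR²a but no w with aR²w and aR²w.
(F2): holds.
(F3): fails — w0R²w0, w0R²w1 but no w with w0R²w and w1R²w.
Valid on: (F2).

(F2)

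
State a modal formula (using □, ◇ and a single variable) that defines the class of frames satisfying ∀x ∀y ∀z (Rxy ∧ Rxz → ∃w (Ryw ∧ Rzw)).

The condition is convergence. The .2 schema ◇□ψ → □◇ψ defines it.

◇□ψ → □◇ψ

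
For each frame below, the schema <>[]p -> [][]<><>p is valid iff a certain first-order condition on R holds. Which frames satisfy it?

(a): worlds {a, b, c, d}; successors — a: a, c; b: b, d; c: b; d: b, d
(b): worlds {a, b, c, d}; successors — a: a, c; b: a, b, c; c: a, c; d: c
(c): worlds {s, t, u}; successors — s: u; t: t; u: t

Frame correspondent (Sahlqvist): forall x forall y forall z ((xRy & x R^2 z) -> exists w (yRw & z R^2 w)) — i.e. a generalized confluence (Geach) condition.
(a): fails — aRa, aR²b but no w with aRw and bR²w.
(b): condition met.
(c): condition met.
Valid on: (b), (c).

(b), (c)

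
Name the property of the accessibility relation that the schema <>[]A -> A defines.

This is a form of the B axiom.
It corresponds to symmetry: forall x forall y (Rxy -> Ryx).

symmetry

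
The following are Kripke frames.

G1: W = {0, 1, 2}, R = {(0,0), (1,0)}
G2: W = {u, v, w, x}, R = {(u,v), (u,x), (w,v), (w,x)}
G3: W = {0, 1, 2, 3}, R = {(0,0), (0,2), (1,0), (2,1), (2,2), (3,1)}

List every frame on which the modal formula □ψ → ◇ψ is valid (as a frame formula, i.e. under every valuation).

The schema corresponds to seriality: ∀x ∃y Rxy.
G1: fails — world 2 has no successor.
G2: fails — world v has no successor.
G3: satisfies the condition.

G3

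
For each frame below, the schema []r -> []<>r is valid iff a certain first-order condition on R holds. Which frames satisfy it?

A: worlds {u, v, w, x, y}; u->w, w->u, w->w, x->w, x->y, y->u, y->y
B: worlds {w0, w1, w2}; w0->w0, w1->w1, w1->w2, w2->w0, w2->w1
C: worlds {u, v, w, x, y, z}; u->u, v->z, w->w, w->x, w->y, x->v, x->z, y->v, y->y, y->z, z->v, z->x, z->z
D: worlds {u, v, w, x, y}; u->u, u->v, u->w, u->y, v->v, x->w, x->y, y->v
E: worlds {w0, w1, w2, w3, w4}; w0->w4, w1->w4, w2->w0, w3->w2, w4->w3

Frame correspondent (Sahlqvist): forall x forall z (xRz -> exists w (xRw & zRw)) — i.e. a generalized confluence (Geach) condition.
A: fails — yRu but no t with yRt and uRt.
B: holds.
C: fails — wRx but no t with wRt and xRt.
D: fails — uRw but no t with uRt and wRt.
E: fails — w0Rw4 but no w with w0Rw and w4Rw.

B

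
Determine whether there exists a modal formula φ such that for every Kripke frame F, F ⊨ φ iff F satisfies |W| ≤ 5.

If a class were modally definable it would be closed under disjoint unions (Goldblatt–Thomason).
Any modal formula valid on each of 6 disjoint one-world frames is valid on their disjoint union (validity is preserved under disjoint unions). Each one-world frame has |W|=1≤5, but the union has |W|=6.
Hence having at most 5 worlds is not modally definable.

No — not modally definable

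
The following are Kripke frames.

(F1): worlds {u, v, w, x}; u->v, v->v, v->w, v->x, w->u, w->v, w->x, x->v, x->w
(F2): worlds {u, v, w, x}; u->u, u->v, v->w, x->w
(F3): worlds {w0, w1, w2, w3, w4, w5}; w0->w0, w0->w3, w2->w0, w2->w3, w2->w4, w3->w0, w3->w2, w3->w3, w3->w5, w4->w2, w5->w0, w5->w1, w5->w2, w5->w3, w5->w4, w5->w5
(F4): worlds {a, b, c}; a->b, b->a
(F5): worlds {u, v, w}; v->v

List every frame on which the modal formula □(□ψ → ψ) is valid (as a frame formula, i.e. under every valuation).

(F5)

Frame correspondent (Sahlqvist): ∀x ∀y (Rxy → Ryy) — i.e. shift-reflexivity.
(F1): fails — Rxw but not Rww.
(F2): fails — Ruv but not Rvv.
(F3): fails — Rw2w4 but not Rw4w4.
(F4): fails — Rab but not Rbb.
(F5): condition met.
Valid on: (F5).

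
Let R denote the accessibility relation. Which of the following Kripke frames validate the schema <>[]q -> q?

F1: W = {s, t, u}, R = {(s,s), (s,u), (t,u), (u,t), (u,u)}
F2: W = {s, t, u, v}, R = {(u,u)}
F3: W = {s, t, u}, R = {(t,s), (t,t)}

F2

Frame correspondent (Sahlqvist): forall x forall y (Rxy -> Ryx) — i.e. symmetry.
F1: fails — Rsu but not Rus.
F2: satisfies the condition.
F3: fails — Rts but not Rst.
Valid on: F2.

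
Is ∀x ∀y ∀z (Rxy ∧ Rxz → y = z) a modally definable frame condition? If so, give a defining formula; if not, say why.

This is a Sahlqvist condition; the CD axiom ◇r → □r defines it.
Suppose ◇r→□r is valid. Take Rxy, Rxz and set V(r)={y}. Then ◇r at x, so □r at x, so r at z, i.e. z=y.

Yes — defined by ◇r → □r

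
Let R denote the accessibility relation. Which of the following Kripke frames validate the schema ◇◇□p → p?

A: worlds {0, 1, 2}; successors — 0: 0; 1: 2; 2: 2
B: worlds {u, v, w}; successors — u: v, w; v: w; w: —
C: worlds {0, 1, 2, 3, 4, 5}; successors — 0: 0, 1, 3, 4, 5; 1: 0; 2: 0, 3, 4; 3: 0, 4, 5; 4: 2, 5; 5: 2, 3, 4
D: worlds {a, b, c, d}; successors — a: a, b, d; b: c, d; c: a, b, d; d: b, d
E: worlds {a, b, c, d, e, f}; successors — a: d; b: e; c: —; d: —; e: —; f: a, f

Frame correspondent (Sahlqvist): ∀x ∀y (xR²y → ∃w (yRw ∧ x = w)) — i.e. a generalized confluence (Geach) condition.
A: fails — 1R²2 but no w with 2Rw and 1=w.
B: fails — uR²w but no t with wRt and u=t.
C: fails — 0R²4 but no w with 4Rw and 0=w.
D: fails — aR²b but no w with bRw and a=w.
E: fails — fR²a but no w with aRw and f=w.
Valid on no frame.

none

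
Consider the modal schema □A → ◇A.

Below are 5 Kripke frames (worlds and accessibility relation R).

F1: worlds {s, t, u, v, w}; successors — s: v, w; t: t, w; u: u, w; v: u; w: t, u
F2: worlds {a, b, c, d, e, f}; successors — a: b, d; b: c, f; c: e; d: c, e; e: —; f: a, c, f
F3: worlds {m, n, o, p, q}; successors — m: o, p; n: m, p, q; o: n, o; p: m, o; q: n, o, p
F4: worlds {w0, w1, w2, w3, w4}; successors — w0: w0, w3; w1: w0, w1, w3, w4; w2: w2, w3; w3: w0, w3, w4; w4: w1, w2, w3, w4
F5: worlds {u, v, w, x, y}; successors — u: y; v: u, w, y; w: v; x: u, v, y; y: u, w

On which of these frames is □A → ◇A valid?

F1, F3, F4, F5

This is the axiom for seriality; its first-order frame correspondent is ∀x ∃y Rxy.
F1: satisfies the condition.
F2: fails — world e has no successor.
F3: satisfies the condition.
F4: satisfies the condition.
F5: satisfies the condition.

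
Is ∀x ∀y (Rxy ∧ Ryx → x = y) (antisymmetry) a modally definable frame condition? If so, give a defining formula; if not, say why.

Not modally definable

Any modally definable frame class is closed under surjective bounded morphisms.
The 4-cycle (worlds 0,1,2,3 with 0→1→2→3→0) is antisymmetric. Sending even-indexed worlds to • and odd-indexed worlds to ∘ is a surjective bounded morphism onto the two-world frame with •↔∘, which is not antisymmetric.
So no modal formula (or set of formulas) defines exactly the antisymmetric frames.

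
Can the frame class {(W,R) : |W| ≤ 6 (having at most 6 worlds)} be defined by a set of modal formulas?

Any modally definable frame class is closed under disjoint unions.
Any modal formula valid on each of 7 disjoint one-world frames is valid on their disjoint union (validity is preserved under disjoint unions). Each one-world frame has |W|=1≤6, but the union has |W|=7.
Hence having at most 6 worlds is not modally definable.

Not modally definable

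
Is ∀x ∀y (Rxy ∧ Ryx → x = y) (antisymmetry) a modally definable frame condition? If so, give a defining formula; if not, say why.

Not definable by any modal formula

Any modally definable frame class is closed under surjective bounded morphisms.
The 6-cycle (worlds w0,w1,w2,w3,w4,w5 with w0→w1→w2→w3→w4→w5→w0) is antisymmetric. Sending even-indexed worlds to • and odd-indexed worlds to ∘ is a surjective bounded morphism onto the two-world frame with •↔∘, which is not antisymmetric.
So no modal formula (or set of formulas) defines exactly the antisymmetric frames.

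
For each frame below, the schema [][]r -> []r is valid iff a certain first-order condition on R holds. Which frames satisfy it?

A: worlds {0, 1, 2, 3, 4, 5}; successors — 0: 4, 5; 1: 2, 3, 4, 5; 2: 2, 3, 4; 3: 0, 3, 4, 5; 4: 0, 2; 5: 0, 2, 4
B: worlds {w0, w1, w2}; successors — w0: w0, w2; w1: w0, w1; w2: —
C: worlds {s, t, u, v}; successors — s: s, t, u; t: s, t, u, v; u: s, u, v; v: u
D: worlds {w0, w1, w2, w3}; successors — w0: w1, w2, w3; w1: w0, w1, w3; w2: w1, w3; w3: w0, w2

Frame correspondent (Sahlqvist): forall x forall y (Rxy -> exists z (Rxz & Rzy)) — i.e. density.
A: fails — R40 but no z with R4z and Rz0.
B: ✓.
C: ✓.
D: fails — Rw3w0 but no z with Rw3z and Rzw0.

B, C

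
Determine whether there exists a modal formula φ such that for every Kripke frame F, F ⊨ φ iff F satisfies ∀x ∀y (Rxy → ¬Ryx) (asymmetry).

No — not modally definable

Any modally definable frame class is closed under surjective bounded morphisms.
The 5-cycle (worlds w0,w1,w2,w3,w4 with w0→w1→w2→w3→w4→w0) is asymmetric. Mapping every world to a single reflexive point • is a surjective bounded morphism, and the reflexive point is not asymmetric (R•• but asymmetry requires ¬R••).
So no modal formula (or set of formulas) defines exactly the asymmetric frames.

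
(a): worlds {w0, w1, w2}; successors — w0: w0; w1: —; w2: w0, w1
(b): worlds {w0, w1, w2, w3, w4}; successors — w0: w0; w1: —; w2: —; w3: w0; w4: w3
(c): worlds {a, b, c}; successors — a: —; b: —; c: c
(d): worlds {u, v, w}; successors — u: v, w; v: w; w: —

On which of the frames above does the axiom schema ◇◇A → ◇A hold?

(a), (c), (d)

This is the axiom for a generalized confluence (Geach) condition; its first-order frame correspondent is ∀x ∀y (xR²y → ∃w (y = w ∧ xRw)).
(a): condition met.
(b): fails — w4R²w0 but no w with w0=w and w4Rw.
(c): condition met.
(d): condition met.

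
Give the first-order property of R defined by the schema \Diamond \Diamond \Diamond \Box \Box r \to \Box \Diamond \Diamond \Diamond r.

\forall x \forall y \forall z ((x R^3 y \wedge xRz) \to \exists w (y R^2 w \wedge z R^3 w))

This is a Sahlqvist (Geach-type) schema ◇^3□^2r → □^1◇^3r.
Minimal-valuation argument: fix x; take any y with xR^3y and any z with xR^1z. Set V(r) to the set of worlds R-reachable from y in exactly 2 steps. Then □^2r holds at y, so the antecedent holds at x; validity forces ◇^3r at z, giving a w with zR^3w and yR^2w.
First-order correspondent: \forall x \forall y \forall z ((x R^3 y \wedge xRz) \to \exists w (y R^2 w \wedge z R^3 w)).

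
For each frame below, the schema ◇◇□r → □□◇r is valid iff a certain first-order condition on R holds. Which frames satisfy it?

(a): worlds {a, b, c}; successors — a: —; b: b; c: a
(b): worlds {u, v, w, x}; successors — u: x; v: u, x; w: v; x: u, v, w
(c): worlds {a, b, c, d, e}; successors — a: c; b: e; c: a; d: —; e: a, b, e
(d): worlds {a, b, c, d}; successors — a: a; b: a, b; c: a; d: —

(a), (d)

The schema corresponds to a generalized confluence (Geach) condition: ∀x ∀y ∀z ((xR²y ∧ xR²z) → ∃w (yRw ∧ zRw)).
(a): satisfies the condition.
(b): fails — uR²u, uR²w but no t with uRt and wRt.
(c): fails — bR²a, bR²b but no w with aRw and bRw.
(d): satisfies the condition.
Valid on: (a), (d).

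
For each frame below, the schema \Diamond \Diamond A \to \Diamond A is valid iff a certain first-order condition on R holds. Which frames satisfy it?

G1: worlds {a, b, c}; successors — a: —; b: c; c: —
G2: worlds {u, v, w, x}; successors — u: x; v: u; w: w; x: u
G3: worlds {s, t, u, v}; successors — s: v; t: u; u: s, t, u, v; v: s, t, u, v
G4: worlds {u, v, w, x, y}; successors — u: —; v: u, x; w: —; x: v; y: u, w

G1

The schema corresponds to transitivity: \forall x \forall y \forall z (Rxy \wedge Ryz \to Rxz).
G1: satisfies the condition.
G2: fails — Rvu and Rux but not Rvx.
G3: fails — Rtu and Ruv but not Rtv.
G4: fails — Rvx and Rxv but not Rvv.
Valid on: G1.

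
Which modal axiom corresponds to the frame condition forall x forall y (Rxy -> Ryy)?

A defining formula is □(□ψ → ψ) (the T□ axiom).
Suppose □(□ψ→ψ) is valid. Take Rxy and set V(ψ)={w : Ryw}. Then at y, □ψ holds; since □(□ψ→ψ) at x, □ψ→ψ at y, so ψ at y, i.e. Ryy.

□(□ψ → ψ)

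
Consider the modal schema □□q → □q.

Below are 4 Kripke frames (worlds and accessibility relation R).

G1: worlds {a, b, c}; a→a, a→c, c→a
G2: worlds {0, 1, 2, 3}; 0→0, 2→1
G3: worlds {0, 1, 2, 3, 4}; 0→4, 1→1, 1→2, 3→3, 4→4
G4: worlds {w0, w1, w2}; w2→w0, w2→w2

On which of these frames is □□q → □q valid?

This is the axiom for density; its first-order frame correspondent is ∀x ∀y (Rxy → ∃z (Rxz ∧ Rzy)).
G1: condition met.
G2: fails — R21 but no z with R2z and Rz1.
G3: condition met.
G4: condition met.
Valid on: G1, G3, G4.

G1, G3, G4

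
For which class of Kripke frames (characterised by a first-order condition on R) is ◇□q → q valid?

symmetry

This is a form of the B axiom.
Its frame correspondent is symmetry — ∀x ∀y (Rxy → Ryx).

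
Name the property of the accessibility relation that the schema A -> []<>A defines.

Suppose A→□◇A is valid. Take Rxy and set V(A)={x}. Then A at x, so □◇A at x, so ◇A at y, so some z with Ryz has A; z=x, i.e. Ryx.
The converse is a direct semantic check.
Frame condition: forall x forall y (Rxy -> Ryx).

symmetry: forall x forall y (Rxy -> Ryx)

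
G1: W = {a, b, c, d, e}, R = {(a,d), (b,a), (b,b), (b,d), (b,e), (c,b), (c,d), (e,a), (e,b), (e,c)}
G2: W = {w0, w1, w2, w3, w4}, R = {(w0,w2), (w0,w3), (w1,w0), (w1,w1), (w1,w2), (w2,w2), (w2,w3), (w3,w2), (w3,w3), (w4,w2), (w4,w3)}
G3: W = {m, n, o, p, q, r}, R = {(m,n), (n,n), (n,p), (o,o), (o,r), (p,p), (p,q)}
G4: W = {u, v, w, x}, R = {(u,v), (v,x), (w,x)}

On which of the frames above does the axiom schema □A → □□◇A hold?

This is the axiom for a generalized confluence (Geach) condition; its first-order frame correspondent is ∀x ∀z (xR²z → ∃w (xRw ∧ zRw)).
G1: fails — bR²d but no w with bRw and dRw.
G2: condition met.
G3: fails — mR²p but no w with mRw and pRw.
G4: fails — uR²x but no t with uRt and xRt.

G2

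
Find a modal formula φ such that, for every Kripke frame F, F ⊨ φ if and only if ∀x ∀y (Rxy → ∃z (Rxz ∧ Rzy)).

□□r → □r

This is density; the standard corresponding axiom is C4: □□r → □r.
Suppose □□r→□r is valid. Take Rxy and set V(r)={w : xR²w}. Then □□r at x, so □r at x, so r at y, i.e. ∃z(Rxz∧Rzy).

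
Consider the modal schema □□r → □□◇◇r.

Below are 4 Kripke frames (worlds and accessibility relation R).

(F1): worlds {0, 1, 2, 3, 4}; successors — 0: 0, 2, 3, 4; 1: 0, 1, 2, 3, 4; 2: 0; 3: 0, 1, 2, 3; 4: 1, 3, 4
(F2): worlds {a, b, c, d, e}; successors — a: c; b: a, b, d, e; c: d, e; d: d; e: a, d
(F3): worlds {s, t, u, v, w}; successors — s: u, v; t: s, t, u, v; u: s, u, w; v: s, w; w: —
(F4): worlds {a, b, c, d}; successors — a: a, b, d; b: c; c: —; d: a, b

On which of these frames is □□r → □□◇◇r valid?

The schema corresponds to a generalized confluence (Geach) condition: ∀x ∀z (xR²z → ∃w (xR²w ∧ zR²w)).
(F1): condition met.
(F2): condition met.
(F3): fails — sR²w but no w* with sR²w* and wR²w*.
(F4): fails — aR²b but no w with aR²w and bR²w.
Valid on: (F1), (F2).

(F1), (F2)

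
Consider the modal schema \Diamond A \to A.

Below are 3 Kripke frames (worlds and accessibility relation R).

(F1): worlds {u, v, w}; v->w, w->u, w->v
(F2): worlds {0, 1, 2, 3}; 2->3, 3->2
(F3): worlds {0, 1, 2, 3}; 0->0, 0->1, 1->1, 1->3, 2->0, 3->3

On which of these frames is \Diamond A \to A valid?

none

Frame correspondent (Sahlqvist): \forall x \forall y (xRy \to \exists w (y = w \wedge x = w)) — i.e. a generalized confluence (Geach) condition.
(F1): fails — vRw but w ≠ v.
(F2): fails — 2R3 but 3 ≠ 2.
(F3): fails — 0R1 but 1 ≠ 0.
Valid on no frame.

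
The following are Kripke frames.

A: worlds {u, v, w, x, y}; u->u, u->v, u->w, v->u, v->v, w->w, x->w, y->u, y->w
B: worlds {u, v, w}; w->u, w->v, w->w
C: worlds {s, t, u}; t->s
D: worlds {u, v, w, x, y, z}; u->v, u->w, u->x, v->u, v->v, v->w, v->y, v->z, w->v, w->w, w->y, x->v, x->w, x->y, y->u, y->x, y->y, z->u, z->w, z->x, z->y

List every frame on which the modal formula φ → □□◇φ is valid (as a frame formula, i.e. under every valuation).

Frame correspondent (Sahlqvist): ∀x ∀z (xR²z → ∃w (x = w ∧ zRw)) — i.e. a generalized confluence (Geach) condition.
A: fails — uR²w but no t with u=t and wRt.
B: fails — wR²u but no t with w=t and uRt.
C: holds.
D: fails — uR²u but no t with u=t and uRt.
Valid on: C.

C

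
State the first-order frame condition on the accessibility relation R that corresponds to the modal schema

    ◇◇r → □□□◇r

∀x ∀y ∀z ((xR²y ∧ xR³z) → ∃w (y = w ∧ zRw))

This is a Sahlqvist (Geach-type) schema ◇^2□^0r → □^3◇^1r.
Minimal-valuation argument: fix x; take any y with xR^2y and any z with xR^3z. Set V(r) to the set of worlds R-reachable from y in exactly 0 steps. Then □^0r holds at y, so the antecedent holds at x; validity forces ◇^1r at z, giving a w with zR^1w and yR^0w.
First-order correspondent: ∀x ∀y ∀z ((xR²y ∧ xR³z) → ∃w (y = w ∧ zRw)).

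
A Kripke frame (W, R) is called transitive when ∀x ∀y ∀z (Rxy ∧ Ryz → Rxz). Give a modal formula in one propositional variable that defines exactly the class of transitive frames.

□q → □□q

A defining formula is □q → □□q (the 4 axiom).
Suppose □q→□□q is valid. Take Rxy, Ryz and set V(q)={w : Rxw}. Then □q at x, so □□q at x, so □q at y, so q at z, i.e. Rxz.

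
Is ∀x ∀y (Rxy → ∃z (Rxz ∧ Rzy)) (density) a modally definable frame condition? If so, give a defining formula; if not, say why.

The condition is density. A defining modal formula is □□p → □p.
Suppose □□p→□p is valid. Take Rxy and set V(p)={w : xR²w}. Then □□p at x, so □p at x, so p at y, i.e. ∃z(Rxz∧Rzy).

Definable; □□p → □p defines it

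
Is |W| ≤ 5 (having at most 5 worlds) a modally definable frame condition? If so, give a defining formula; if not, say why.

No

If a class were modally definable it would be closed under disjoint unions (Goldblatt–Thomason).
Any modal formula valid on each of 6 disjoint one-world frames is valid on their disjoint union (validity is preserved under disjoint unions). Each one-world frame has |W|=1≤5, but the union has |W|=6.
So the class is not modally definable.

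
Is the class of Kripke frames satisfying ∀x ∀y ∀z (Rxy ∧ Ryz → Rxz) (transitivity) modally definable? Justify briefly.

Yes, by □r → □□r

The condition is transitivity. A defining modal formula is □r → □□r.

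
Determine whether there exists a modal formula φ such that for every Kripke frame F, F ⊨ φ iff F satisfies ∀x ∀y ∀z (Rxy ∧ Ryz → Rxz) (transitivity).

Definable; □p → □□p defines it

Yes: it is transitivity, defined by the 4 schema □p → □□p.
Suppose □p→□□p is valid. Take Rxy, Ryz and set V(p)={w : Rxw}. Then □p at x, so □□p at x, so □p at y, so p at z, i.e. Rxz.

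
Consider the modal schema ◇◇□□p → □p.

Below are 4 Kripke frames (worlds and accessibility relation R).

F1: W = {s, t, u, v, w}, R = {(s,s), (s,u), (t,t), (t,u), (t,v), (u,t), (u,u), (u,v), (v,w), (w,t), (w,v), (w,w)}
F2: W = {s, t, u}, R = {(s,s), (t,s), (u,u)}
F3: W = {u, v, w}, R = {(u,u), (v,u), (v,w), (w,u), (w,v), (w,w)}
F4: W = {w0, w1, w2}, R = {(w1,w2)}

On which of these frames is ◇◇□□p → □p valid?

This is the axiom for a generalized confluence (Geach) condition; its first-order frame correspondent is ∀x ∀y ∀z ((xR²y ∧ xRz) → ∃w (yR²w ∧ z = w)).
F1: fails — sR²t, sRs but no w* with tR²w* and s=w*.
F2: ✓.
F3: fails — vR²u, vRw but no t with uR²t and w=t.
F4: ✓.
Valid on: F2, F4.

F2, F4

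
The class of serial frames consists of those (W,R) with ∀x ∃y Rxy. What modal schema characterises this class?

The condition is seriality. The D schema □r → ◇r defines it.
Suppose □r→◇r is valid. At any x set V(r)=W. Then □r at x, so ◇r at x, so x has a successor.

□r → ◇r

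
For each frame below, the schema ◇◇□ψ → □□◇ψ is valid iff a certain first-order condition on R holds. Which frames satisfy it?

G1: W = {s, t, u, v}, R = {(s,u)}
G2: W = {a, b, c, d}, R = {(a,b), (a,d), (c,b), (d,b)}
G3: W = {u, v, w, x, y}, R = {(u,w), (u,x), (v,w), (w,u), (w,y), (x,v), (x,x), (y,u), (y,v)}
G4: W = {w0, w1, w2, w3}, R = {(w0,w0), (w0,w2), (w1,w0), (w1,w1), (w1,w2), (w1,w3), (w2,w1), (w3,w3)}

G1

Frame correspondent (Sahlqvist): ∀x ∀y ∀z ((xR²y ∧ xR²z) → ∃w (yRw ∧ zRw)) — i.e. a generalized confluence (Geach) condition.
G1: holds.
G2: fails — aR²b, aR²b but no w with bRw and bRw.
G3: fails — uR²u, uR²y but no t with uRt and yRt.
G4: fails — w0R²w0, w0R²w2 but no w with w0Rw and w2Rw.
Valid on: G1.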